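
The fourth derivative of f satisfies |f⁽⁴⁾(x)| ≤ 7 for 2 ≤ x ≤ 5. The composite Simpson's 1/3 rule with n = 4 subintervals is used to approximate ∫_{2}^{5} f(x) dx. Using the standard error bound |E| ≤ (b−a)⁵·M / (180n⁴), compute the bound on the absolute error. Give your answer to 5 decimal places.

|E| ≤ (3)⁵·7 / (180·4⁴) = 1701/46080 = 0.03691.

0.03691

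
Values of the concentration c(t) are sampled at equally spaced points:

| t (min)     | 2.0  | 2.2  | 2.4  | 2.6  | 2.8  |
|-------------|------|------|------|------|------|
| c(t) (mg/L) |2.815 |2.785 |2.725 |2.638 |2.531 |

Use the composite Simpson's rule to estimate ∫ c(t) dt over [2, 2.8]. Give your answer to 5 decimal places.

h = 0.2, n = 4.
(h/3)·[y₀ + 4y₁ + 2y₂ + 4y₃ + y₄] = 0.066667·(32.488) = 2.16587.

2.16587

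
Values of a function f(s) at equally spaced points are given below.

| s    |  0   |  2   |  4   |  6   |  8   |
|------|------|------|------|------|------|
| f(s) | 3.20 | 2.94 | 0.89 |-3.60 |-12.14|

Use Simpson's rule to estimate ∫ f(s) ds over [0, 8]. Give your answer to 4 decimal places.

h = 2, n = 4.
(h/3)·[y₀ + 4y₁ + 2y₂ + 4y₃ + y₄] = 0.666667·(-9.80) = -6.5333.

-6.5333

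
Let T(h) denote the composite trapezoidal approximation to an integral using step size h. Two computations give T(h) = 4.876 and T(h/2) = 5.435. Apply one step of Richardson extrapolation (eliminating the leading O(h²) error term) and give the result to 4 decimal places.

R = (4·T(h/2) − T(h)) / 3 = (4·5.435 − 4.876)/3 = (16.864)/3 = 5.6213.

5.6213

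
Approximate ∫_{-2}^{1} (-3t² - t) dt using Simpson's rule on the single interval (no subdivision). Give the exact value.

-7.5

S = (b−a)/6 · [f(-2) + 4f(-0.5) + f(1)] = 0.5·[(-10) + 4·(-0.25) + (-4)] = -7.5.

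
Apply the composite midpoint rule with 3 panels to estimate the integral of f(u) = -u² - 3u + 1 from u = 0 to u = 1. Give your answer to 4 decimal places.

-0.8241

h = (1 − 0)/3 = 0.333333.
Midpoints m₁,…,m₃ = 0.166667, 0.5, 0.833333.
f(m₁)=0.472222, f(m₂)=-0.75, f(m₃)=-2.194444.
h·[f(m₁) + f(m₂) + f(m₃)] = 0.333333·(-2.472222) = -0.8241.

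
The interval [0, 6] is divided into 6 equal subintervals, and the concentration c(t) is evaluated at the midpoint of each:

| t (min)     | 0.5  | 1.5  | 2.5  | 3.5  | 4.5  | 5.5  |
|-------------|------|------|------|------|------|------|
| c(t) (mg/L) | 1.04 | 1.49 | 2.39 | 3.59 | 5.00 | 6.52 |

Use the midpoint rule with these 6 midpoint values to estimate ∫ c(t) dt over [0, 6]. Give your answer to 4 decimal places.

h = 1, n = 6.
h·[y(m₁) + y(m₂) + y(m₃) + y(m₄) + y(m₅) + y(m₆)] = 1·(20.03) = 20.0300.

20.0300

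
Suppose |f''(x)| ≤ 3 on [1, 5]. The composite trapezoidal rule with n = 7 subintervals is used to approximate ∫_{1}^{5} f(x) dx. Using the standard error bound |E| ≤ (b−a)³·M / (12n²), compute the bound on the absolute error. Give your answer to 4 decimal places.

0.3265

|E| ≤ (4)³·3 / (12·7²) = 192/588 = 0.3265.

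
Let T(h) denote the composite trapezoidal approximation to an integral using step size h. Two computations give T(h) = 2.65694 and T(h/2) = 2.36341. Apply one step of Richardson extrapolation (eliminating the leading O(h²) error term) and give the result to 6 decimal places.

2.265567

R = (4·T(h/2) − T(h)) / 3 = (4·2.36341 − 2.65694)/3 = (6.79670)/3 = 2.265567.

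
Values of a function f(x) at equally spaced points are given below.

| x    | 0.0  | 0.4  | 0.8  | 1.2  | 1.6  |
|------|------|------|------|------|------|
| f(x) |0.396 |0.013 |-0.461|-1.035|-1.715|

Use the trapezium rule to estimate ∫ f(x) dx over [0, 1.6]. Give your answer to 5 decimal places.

h = 0.4, n = 4.
(h/2)·[y₀ + 2y₁ + 2y₂ + 2y₃ + y₄] = 0.2·(-4.285) = -0.85700.

-0.85700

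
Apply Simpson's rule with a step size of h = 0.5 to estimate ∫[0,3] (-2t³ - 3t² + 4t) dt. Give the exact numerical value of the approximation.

-49.5

h = (3 − 0)/6 = 0.5.
Nodes t₀,…,t₆ = 0, 0.5, 1, 1.5, 2, 2.5, 3.
f(t) = -2t³ - 3t² + 4t: f₀=0, f₁=1, f₂=-1, f₃=-7.5, f₄=-20, f₅=-40, f₆=-69.
(h/3)·[f₀ + 4f₁ + 2f₂ + 4f₃ + 2f₄ + 4f₅ + f₆] = 0.166667·(-297) = -49.5.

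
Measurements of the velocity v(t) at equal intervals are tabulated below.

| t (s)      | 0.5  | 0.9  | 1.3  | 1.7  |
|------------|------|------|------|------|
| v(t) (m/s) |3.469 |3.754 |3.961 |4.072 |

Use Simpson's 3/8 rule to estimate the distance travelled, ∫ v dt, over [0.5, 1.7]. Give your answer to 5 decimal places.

h = 0.4, n = 3.
(3h/8)·[y₀ + 3y₁ + 3y₂ + y₃] = 0.15·(30.686) = 4.60290.

4.60290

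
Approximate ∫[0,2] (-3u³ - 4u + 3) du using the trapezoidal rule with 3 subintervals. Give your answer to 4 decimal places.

-15.3333

h = (2 − 0)/3 = 0.666667.
Nodes u₀,…,u₃ = 0, 0.666667, 1.333333, 2.
f(u) = -3u³ - 4u + 3: f₀=3, f₁=-0.555556, f₂=-9.444444, f₃=-29.
(h/2)·[f₀ + 2f₁ + 2f₂ + f₃] = 0.333333·(-46) = -15.3333.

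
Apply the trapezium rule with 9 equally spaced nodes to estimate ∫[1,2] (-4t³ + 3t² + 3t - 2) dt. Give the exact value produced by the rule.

h = (2 − 1)/8 = 0.125.
Nodes t₀,…,t₈ = 1, 1.125, 1.25, 1.375, 1.5, 1.625, 1.75, 1.875, 2.
f(t) = -4t³ + 3t² + 3t - 2: f₀=0, f₁=-0.5234375, f₂=-1.375, f₃=-2.6015625, f₄=-4.25, f₅=-6.3671875, f₆=-9, f₇=-12.1953125, f₈=-16.
(h/2)·[f₀ + 2f₁ + 2f₂ + 2f₃ + 2f₄ + 2f₅ + 2f₆ + 2f₇ + f₈] = 0.0625·(-88.625) = -5.5390625.

-5.5390625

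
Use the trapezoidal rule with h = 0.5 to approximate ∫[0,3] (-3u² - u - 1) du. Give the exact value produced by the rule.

h = (3 − 0)/6 = 0.5.
Nodes u₀,…,u₆ = 0, 0.5, 1, 1.5, 2, 2.5, 3.
f(u) = -3u² - u - 1: f₀=-1, f₁=-2.25, f₂=-5, f₃=-9.25, f₄=-15, f₅=-22.25, f₆=-31.
(h/2)·[f₀ + 2f₁ + 2f₂ + 2f₃ + 2f₄ + 2f₅ + f₆] = 0.25·(-139.5) = -34.875.

-34.875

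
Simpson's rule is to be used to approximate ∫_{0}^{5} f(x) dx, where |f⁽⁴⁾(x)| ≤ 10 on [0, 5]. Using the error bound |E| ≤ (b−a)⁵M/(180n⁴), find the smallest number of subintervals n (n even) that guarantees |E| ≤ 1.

4

Need 31250/(180n⁴) ≤ 1.
n⁴ ≥ 31250/(180·1) = 173.611 ⇒ n ≥ 3.6299, so the smallest even n is 4. (n must be even for Simpson's rule.)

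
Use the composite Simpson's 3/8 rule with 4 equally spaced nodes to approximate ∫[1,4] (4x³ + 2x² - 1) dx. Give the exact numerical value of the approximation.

h = (4 − 1)/3 = 1.
Nodes x₀,…,x₃ = 1, 2, 3, 4.
f(x) = 4x³ + 2x² - 1: f₀=5, f₁=39, f₂=125, f₃=287.
(3h/8)·[f₀ + 3f₁ + 3f₂ + f₃] = 0.375·(784) = 294.

294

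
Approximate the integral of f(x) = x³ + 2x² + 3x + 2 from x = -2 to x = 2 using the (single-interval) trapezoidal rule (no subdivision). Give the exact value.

T = (b−a)/2 · [f(-2) + f(2)] = 2·[(-4) + 24] = 40.

40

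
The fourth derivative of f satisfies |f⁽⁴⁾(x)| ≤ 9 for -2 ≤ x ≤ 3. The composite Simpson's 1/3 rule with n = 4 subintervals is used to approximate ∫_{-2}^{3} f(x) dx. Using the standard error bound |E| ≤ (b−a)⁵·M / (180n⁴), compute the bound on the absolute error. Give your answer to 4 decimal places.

0.6104

|E| ≤ (5)⁵·9 / (180·4⁴) = 28125/46080 = 0.6104.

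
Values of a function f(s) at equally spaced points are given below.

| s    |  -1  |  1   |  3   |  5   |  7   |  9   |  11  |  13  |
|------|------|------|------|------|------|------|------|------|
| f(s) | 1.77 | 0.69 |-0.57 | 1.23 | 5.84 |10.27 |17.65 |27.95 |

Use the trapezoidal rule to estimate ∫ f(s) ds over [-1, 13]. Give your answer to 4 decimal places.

99.9400

h = 2, n = 7.
(h/2)·[y₀ + 2y₁ + 2y₂ + 2y₃ + 2y₄ + 2y₅ + 2y₆ + y₇] = 1·(99.94) = 99.9400.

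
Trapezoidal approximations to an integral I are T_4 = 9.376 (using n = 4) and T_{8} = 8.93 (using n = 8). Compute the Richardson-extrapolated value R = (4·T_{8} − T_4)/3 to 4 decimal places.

R = (4·T_{8} − T_4) / 3 = (4·8.93 − 9.376)/3 = (26.344)/3 = 8.7813.

8.7813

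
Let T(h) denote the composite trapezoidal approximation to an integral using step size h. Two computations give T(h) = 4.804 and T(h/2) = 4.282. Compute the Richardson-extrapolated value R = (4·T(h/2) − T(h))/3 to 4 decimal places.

R = (4·T(h/2) − T(h)) / 3 = (4·4.282 − 4.804)/3 = (12.324)/3 = 4.1080.

4.1080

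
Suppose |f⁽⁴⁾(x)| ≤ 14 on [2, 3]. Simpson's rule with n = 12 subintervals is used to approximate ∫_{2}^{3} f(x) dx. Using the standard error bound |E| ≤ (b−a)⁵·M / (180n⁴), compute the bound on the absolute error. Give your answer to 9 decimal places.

|E| ≤ (1)⁵·14 / (180·12⁴) = 14/3732480 = 0.000003751.

0.000003751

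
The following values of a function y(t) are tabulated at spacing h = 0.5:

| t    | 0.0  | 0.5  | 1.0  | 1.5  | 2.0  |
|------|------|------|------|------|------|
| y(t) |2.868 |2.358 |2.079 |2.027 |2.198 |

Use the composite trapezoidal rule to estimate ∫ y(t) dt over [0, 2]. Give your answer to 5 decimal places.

4.49850

h = 0.5, n = 4.
(h/2)·[y₀ + 2y₁ + 2y₂ + 2y₃ + y₄] = 0.25·(17.994) = 4.49850.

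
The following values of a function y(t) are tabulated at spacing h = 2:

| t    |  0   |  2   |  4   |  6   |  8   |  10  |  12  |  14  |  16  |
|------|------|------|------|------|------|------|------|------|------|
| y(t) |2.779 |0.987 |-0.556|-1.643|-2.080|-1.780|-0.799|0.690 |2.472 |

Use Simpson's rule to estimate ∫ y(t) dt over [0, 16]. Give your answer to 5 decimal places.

h = 2, n = 8.
(h/3)·[y₀ + 4y₁ + 2y₂ + 4y₃ + 2y₄ + 4y₅ + 2y₆ + 4y₇ + y₈] = 0.666667·(-8.603) = -5.73533.

-5.73533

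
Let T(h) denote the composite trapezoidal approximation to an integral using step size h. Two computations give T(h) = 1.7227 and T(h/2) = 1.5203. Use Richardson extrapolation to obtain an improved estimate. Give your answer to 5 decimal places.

R = (4·T(h/2) − T(h)) / 3 = (4·1.5203 − 1.7227)/3 = (4.3585)/3 = 1.45283.

1.45283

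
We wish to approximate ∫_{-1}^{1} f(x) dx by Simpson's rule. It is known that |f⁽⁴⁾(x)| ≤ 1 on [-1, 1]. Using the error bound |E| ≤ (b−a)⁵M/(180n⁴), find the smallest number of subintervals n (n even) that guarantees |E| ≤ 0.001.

Need 32/(180n⁴) ≤ 0.001.
n⁴ ≥ 32/(180·0.001) = 177.778 ⇒ n ≥ 3.6515, so the smallest even n is 4. (n must be even for Simpson's rule.)

4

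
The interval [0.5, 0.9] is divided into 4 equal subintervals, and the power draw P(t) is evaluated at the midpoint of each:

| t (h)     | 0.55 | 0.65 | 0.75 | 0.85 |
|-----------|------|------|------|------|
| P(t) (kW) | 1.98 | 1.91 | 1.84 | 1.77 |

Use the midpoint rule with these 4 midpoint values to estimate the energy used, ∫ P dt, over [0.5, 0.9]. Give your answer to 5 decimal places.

h = 0.1, n = 4.
h·[y(m₁) + y(m₂) + y(m₃) + y(m₄)] = 0.1·(7.50) = 0.75000.

0.75000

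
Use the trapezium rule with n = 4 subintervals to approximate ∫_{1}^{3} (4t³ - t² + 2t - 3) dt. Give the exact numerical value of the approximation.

h = (3 − 1)/4 = 0.5.
Nodes t₀,…,t₄ = 1, 1.5, 2, 2.5, 3.
f(t) = 4t³ - t² + 2t - 3: f₀=2, f₁=11.25, f₂=29, f₃=58.25, f₄=102.
(h/2)·[f₀ + 2f₁ + 2f₂ + 2f₃ + f₄] = 0.25·(301) = 75.25.

75.25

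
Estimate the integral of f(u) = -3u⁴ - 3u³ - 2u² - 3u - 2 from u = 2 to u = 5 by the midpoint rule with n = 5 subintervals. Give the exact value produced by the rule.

h = (5 − 2)/5 = 0.6.
Midpoints m₁,…,m₅ = 2.3, 2.9, 3.5, 4.1, 4.7.
f(m₁)=-139.9333, f(m₂)=-312.8713, f(m₃)=-615.8125, f(m₄)=-1102.4113, f(m₅)=-1835.6533.
h·[f(m₁) + f(m₂) + f(m₃) + f(m₄) + f(m₅)] = 0.6·(-4006.6817) = -2404.00902.

-2404.00902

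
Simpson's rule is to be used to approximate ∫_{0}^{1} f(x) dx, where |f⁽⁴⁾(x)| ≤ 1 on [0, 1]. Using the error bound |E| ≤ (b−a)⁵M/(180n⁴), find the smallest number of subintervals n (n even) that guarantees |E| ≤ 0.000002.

8

Need 1/(180n⁴) ≤ 0.000002.
n⁴ ≥ 1/(180·0.000002) = 2777.78 ⇒ n ≥ 7.2598, so the smallest even n is 8. (n must be even for Simpson's rule.)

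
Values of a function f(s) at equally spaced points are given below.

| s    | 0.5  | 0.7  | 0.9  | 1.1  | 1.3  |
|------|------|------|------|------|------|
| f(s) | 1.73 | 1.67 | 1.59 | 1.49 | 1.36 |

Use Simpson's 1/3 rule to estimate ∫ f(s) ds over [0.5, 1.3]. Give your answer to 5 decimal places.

1.26067

h = 0.2, n = 4.
(h/3)·[y₀ + 4y₁ + 2y₂ + 4y₃ + y₄] = 0.066667·(18.91) = 1.26067.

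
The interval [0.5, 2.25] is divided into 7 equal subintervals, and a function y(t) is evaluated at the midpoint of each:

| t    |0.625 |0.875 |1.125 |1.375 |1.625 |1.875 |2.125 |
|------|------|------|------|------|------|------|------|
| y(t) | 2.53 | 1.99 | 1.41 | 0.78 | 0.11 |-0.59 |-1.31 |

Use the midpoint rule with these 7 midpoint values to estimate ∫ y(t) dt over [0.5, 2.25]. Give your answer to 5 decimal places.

h = 0.25, n = 7.
h·[y(m₁) + y(m₂) + y(m₃) + y(m₄) + y(m₅) + y(m₆) + y(m₇)] = 0.25·(4.92) = 1.23000.

1.23000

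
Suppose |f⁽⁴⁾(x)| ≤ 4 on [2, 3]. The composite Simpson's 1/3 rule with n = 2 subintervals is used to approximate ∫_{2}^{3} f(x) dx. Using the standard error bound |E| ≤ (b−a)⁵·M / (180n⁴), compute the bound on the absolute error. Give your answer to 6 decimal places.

|E| ≤ (1)⁵·4 / (180·2⁴) = 4/2880 = 0.001389.

0.001389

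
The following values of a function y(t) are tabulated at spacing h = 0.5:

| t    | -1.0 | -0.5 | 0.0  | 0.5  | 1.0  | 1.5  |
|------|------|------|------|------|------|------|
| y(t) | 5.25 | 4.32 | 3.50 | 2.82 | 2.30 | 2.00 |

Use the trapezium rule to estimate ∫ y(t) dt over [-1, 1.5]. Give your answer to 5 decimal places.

h = 0.5, n = 5.
(h/2)·[y₀ + 2y₁ + 2y₂ + 2y₃ + 2y₄ + y₅] = 0.25·(33.13) = 8.28250.

8.28250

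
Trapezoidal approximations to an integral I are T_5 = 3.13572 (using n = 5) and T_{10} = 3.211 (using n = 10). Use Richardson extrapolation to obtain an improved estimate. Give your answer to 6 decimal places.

R = (4·T_{10} − T_5) / 3 = (4·3.211 − 3.13572)/3 = (9.70828)/3 = 3.236093.

3.236093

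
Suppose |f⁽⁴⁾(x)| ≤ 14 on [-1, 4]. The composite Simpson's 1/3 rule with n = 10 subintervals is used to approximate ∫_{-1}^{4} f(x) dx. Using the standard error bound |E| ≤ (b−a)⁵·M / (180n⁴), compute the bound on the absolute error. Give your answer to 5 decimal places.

0.02431

|E| ≤ (5)⁵·14 / (180·10⁴) = 43750/1800000 = 0.02431.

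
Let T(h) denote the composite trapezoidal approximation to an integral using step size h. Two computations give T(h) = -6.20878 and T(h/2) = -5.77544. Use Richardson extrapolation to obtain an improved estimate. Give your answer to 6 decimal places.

-5.630993

R = (4·T(h/2) − T(h)) / 3 = (4·(-5.77544) − (-6.20878))/3 = (-16.89298)/3 = -5.630993.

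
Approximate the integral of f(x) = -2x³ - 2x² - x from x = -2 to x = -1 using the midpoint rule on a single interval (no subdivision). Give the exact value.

3.75

M = (b−a)·f(-1.5) = 1·(3.75) = 3.75.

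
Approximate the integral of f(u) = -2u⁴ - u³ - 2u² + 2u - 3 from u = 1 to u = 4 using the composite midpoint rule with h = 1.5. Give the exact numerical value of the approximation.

-457.2421875

h = (4 − 1)/2 = 1.5.
Midpoints m₁,…,m₂ = 1.75, 3.25.
f(m₁)=-29.7421875, f(m₂)=-275.0859375.
h·[f(m₁) + f(m₂)] = 1.5·(-304.828125) = -457.2421875.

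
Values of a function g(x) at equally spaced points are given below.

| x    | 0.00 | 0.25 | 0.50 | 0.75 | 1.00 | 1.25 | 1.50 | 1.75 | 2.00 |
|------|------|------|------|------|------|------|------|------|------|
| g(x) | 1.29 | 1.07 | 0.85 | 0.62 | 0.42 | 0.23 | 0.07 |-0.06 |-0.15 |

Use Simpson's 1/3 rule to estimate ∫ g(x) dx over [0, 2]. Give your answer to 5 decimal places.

h = 0.25, n = 8.
(h/3)·[y₀ + 4y₁ + 2y₂ + 4y₃ + 2y₄ + 4y₅ + 2y₆ + 4y₇ + y₈] = 0.083333·(11.26) = 0.93833.

0.93833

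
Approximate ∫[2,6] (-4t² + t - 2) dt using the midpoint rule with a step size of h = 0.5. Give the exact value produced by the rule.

h = (6 − 2)/8 = 0.5.
Midpoints m₁,…,m₈ = 2.25, 2.75, 3.25, 3.75, 4.25, 4.75, 5.25, 5.75.
f(m₁)=-20, f(m₂)=-29.5, f(m₃)=-41, f(m₄)=-54.5, f(m₅)=-70, f(m₆)=-87.5, f(m₇)=-107, f(m₈)=-128.5.
h·[f(m₁) + f(m₂) + f(m₃) + f(m₄) + f(m₅) + f(m₆) + f(m₇) + f(m₈)] = 0.5·(-538) = -269.

-269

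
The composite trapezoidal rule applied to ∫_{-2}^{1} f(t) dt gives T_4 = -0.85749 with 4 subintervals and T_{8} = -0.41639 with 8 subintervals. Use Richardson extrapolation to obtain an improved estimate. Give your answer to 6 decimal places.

-0.269357

R = (4·T_{8} − T_4) / 3 = (4·(-0.41639) − (-0.85749))/3 = (-0.80807)/3 = -0.269357.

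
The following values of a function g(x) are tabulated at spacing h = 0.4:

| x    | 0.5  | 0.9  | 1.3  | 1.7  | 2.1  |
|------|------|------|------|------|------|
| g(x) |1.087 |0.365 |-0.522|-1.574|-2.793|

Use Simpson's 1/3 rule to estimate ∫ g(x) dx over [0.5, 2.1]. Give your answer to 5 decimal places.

h = 0.4, n = 4.
(h/3)·[y₀ + 4y₁ + 2y₂ + 4y₃ + y₄] = 0.133333·(-7.586) = -1.01147.

-1.01147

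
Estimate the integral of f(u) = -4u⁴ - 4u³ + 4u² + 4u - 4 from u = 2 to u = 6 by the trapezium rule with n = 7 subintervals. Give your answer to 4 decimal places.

h = (6 − 2)/7 = 0.571429.
Nodes u₀,…,u₇ = 2, 2.571429, 3.142857, 3.714286, 4.285714, 4.857143, 5.428571, 6.
f(u) = -4u⁴ - 4u³ + 4u² + 4u - 4: f₀=-76, f₁=-210.164098, f₂=-466.357351, f₃=-900.236568, f₄=-1577.694294, f₅=-2574.858809, f₆=-3978.094127, f₇=-5884.
(h/2)·[f₀ + 2f₁ + 2f₂ + 2f₃ + 2f₄ + 2f₅ + 2f₆ + f₇] = 0.285714·(-25374.810496) = -7249.9459.

-7249.9459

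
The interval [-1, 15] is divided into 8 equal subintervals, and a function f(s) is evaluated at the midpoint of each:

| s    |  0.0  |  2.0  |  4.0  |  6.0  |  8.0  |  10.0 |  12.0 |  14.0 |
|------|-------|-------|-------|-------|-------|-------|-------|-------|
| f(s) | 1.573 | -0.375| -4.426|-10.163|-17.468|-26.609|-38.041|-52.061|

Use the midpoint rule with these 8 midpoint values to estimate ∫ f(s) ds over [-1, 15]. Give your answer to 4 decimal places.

h = 2, n = 8.
h·[y(m₁) + y(m₂) + y(m₃) + y(m₄) + y(m₅) + y(m₆) + y(m₇) + y(m₈)] = 2·(-147.570) = -295.1400.

-295.1400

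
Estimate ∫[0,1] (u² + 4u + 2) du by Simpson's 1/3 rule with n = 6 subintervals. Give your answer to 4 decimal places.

4.3333

h = (1 − 0)/6 = 0.166667.
Nodes u₀,…,u₆ = 0, 0.166667, 0.333333, 0.5, 0.666667, 0.833333, 1.
f(u) = u² + 4u + 2: f₀=2, f₁=2.694444, f₂=3.444444, f₃=4.25, f₄=5.111111, f₅=6.027778, f₆=7.
(h/3)·[f₀ + 4f₁ + 2f₂ + 4f₃ + 2f₄ + 4f₅ + f₆] = 0.055556·(78) = 4.3333.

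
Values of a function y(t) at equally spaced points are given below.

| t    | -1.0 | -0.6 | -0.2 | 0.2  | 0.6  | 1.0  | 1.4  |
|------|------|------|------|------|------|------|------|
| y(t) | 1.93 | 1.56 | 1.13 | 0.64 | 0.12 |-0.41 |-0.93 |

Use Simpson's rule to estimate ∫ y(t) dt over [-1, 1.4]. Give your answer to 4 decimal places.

1.4213

h = 0.4, n = 6.
(h/3)·[y₀ + 4y₁ + 2y₂ + 4y₃ + 2y₄ + 4y₅ + y₆] = 0.133333·(10.66) = 1.4213.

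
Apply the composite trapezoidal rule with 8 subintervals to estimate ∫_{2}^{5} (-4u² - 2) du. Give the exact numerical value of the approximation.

h = (5 − 2)/8 = 0.375.
Nodes u₀,…,u₈ = 2, 2.375, 2.75, 3.125, 3.5, 3.875, 4.25, 4.625, 5.
f(u) = -4u² - 2: f₀=-18, f₁=-24.5625, f₂=-32.25, f₃=-41.0625, f₄=-51, f₅=-62.0625, f₆=-74.25, f₇=-87.5625, f₈=-102.
(h/2)·[f₀ + 2f₁ + 2f₂ + 2f₃ + 2f₄ + 2f₅ + 2f₆ + 2f₇ + f₈] = 0.1875·(-865.5) = -162.28125.

-162.28125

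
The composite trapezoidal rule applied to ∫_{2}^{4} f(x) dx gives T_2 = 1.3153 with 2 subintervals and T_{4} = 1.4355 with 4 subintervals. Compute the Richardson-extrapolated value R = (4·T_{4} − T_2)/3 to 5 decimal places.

R = (4·T_{4} − T_2) / 3 = (4·1.4355 − 1.3153)/3 = (4.4267)/3 = 1.47557.

1.47557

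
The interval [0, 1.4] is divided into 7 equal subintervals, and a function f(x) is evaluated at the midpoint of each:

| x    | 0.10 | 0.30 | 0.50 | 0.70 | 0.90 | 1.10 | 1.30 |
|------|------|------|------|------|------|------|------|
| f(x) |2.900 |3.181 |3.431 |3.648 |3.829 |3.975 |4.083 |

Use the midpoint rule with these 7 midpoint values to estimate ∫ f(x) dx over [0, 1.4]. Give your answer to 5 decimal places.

h = 0.2, n = 7.
h·[y(m₁) + y(m₂) + y(m₃) + y(m₄) + y(m₅) + y(m₆) + y(m₇)] = 0.2·(25.047) = 5.00940.

5.00940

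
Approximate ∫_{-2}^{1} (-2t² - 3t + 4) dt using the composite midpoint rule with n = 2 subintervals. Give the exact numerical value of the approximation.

h = (1 − (-2))/2 = 1.5.
Midpoints m₁,…,m₂ = -1.25, 0.25.
f(m₁)=4.625, f(m₂)=3.125.
h·[f(m₁) + f(m₂)] = 1.5·(7.75) = 11.625.

11.625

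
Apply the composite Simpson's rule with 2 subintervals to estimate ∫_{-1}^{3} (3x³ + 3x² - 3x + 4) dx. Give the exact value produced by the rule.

h = (3 − (-1))/2 = 2.
Nodes x₀,…,x₂ = -1, 1, 3.
f(x) = 3x³ + 3x² - 3x + 4: f₀=7, f₁=7, f₂=103.
(h/3)·[f₀ + 4f₁ + f₂] = 0.666667·(138) = 92.

92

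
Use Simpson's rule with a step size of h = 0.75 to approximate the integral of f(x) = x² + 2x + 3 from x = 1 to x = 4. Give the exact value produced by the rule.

45

h = (4 − 1)/4 = 0.75.
Nodes x₀,…,x₄ = 1, 1.75, 2.5, 3.25, 4.
f(x) = x² + 2x + 3: f₀=6, f₁=9.5625, f₂=14.25, f₃=20.0625, f₄=27.
(h/3)·[f₀ + 4f₁ + 2f₂ + 4f₃ + f₄] = 0.25·(180) = 45.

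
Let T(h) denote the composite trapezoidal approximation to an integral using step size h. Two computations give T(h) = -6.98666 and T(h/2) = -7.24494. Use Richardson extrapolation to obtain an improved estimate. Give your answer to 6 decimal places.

R = (4·T(h/2) − T(h)) / 3 = (4·(-7.24494) − (-6.98666))/3 = (-21.99310)/3 = -7.331033.

-7.331033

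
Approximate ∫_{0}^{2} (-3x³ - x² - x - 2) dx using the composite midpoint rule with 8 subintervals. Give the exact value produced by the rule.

h = (2 − 0)/8 = 0.25.
Midpoints m₁,…,m₈ = 0.125, 0.375, 0.625, 0.875, 1.125, 1.375, 1.625, 1.875.
f(m₁)=-2.146484375, f(m₂)=-2.673828125, f(m₃)=-3.748046875, f(m₄)=-5.650390625, f(m₅)=-8.662109375, f(m₆)=-13.064453125, f(m₇)=-19.138671875, f(m₈)=-27.166015625.
h·[f(m₁) + f(m₂) + f(m₃) + f(m₄) + f(m₅) + f(m₆) + f(m₇) + f(m₈)] = 0.25·(-82.25) = -20.5625.

-20.5625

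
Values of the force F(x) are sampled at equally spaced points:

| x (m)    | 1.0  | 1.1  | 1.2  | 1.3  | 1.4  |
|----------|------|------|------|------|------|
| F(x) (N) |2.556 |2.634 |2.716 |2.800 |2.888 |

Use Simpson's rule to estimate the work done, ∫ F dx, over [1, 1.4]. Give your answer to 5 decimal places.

h = 0.1, n = 4.
(h/3)·[y₀ + 4y₁ + 2y₂ + 4y₃ + y₄] = 0.033333·(32.612) = 1.08707.

1.08707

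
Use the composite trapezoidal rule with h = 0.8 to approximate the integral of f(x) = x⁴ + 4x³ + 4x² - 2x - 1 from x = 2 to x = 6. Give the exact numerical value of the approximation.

h = (6 − 2)/5 = 0.8.
Nodes x₀,…,x₅ = 2, 2.8, 3.6, 4.4, 5.2, 6.
f(x) = x⁴ + 4x³ + 4x² - 2x - 1: f₀=59, f₁=174.0336, f₂=398.2256, f₃=783.1856, f₄=1390.3536, f₅=2291.
(h/2)·[f₀ + 2f₁ + 2f₂ + 2f₃ + 2f₄ + f₅] = 0.4·(7841.5968) = 3136.63872.

3136.63872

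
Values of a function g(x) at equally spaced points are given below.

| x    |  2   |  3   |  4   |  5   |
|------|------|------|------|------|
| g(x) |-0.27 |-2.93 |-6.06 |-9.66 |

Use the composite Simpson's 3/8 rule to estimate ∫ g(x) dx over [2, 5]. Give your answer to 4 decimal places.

h = 1, n = 3.
(3h/8)·[y₀ + 3y₁ + 3y₂ + y₃] = 0.375·(-36.90) = -13.8375.

-13.8375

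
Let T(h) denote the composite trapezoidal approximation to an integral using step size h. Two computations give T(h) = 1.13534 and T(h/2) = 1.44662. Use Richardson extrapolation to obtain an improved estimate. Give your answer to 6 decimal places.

R = (4·T(h/2) − T(h)) / 3 = (4·1.44662 − 1.13534)/3 = (4.65114)/3 = 1.550380.

1.550380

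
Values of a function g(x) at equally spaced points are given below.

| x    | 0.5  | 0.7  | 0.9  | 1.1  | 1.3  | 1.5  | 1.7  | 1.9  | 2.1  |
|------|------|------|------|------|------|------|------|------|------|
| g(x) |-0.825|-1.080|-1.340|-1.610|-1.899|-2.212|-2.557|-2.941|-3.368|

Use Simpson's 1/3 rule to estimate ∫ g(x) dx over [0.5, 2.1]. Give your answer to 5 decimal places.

h = 0.2, n = 8.
(h/3)·[y₀ + 4y₁ + 2y₂ + 4y₃ + 2y₄ + 4y₅ + 2y₆ + 4y₇ + y₈] = 0.066667·(-47.157) = -3.14380.

-3.14380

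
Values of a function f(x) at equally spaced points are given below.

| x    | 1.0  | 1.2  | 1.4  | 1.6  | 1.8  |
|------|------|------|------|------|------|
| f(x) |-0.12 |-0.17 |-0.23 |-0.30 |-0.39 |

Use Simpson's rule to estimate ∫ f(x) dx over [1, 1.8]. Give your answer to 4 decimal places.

-0.1900

h = 0.2, n = 4.
(h/3)·[y₀ + 4y₁ + 2y₂ + 4y₃ + y₄] = 0.066667·(-2.85) = -0.1900.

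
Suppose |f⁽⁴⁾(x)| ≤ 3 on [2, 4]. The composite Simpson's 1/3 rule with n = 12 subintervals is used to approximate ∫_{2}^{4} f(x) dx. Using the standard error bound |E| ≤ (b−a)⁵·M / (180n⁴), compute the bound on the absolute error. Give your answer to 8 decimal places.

0.00002572

|E| ≤ (2)⁵·3 / (180·12⁴) = 96/3732480 = 0.00002572.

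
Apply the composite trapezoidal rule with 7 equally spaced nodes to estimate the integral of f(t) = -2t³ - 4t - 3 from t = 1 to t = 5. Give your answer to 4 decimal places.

-377.3333

h = (5 − 1)/6 = 0.666667.
Nodes t₀,…,t₆ = 1, 1.666667, 2.333333, 3, 3.666667, 4.333333, 5.
f(t) = -2t³ - 4t - 3: f₀=-9, f₁=-18.925926, f₂=-37.740741, f₃=-69, f₄=-116.259259, f₅=-183.074074, f₆=-273.
(h/2)·[f₀ + 2f₁ + 2f₂ + 2f₃ + 2f₄ + 2f₅ + f₆] = 0.333333·(-1132) = -377.3333.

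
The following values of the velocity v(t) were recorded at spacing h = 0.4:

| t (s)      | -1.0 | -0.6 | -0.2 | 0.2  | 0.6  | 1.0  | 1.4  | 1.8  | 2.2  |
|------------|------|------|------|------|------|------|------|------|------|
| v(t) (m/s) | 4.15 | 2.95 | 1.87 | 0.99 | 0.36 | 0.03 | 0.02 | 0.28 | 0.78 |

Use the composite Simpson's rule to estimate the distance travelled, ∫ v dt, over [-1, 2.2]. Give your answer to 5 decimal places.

3.52400

h = 0.4, n = 8.
(h/3)·[y₀ + 4y₁ + 2y₂ + 4y₃ + 2y₄ + 4y₅ + 2y₆ + 4y₇ + y₈] = 0.133333·(26.43) = 3.52400.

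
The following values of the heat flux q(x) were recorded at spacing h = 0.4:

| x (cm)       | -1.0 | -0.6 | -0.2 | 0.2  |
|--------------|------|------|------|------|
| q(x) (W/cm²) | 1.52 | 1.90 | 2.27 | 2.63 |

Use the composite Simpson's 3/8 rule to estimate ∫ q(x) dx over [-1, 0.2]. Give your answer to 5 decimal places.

2.49900

h = 0.4, n = 3.
(3h/8)·[y₀ + 3y₁ + 3y₂ + y₃] = 0.15·(16.66) = 2.49900.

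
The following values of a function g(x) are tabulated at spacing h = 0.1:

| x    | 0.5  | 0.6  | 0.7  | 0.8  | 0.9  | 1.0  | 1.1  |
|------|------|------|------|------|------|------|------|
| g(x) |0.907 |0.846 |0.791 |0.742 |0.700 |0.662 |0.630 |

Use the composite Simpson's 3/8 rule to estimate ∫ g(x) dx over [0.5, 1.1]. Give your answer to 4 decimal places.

0.4507

h = 0.1, n = 6.
(3h/8)·[y₀ + 3y₁ + 3y₂ + 2y₃ + 3y₄ + 3y₅ + y₆] = 0.0375·(12.018) = 0.4507.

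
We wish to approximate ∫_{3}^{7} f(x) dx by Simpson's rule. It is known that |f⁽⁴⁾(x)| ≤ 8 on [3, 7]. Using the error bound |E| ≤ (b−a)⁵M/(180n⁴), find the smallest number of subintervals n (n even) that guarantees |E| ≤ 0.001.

16

Need 8192/(180n⁴) ≤ 0.001.
n⁴ ≥ 8192/(180·0.001) = 45511.1 ⇒ n ≥ 14.6059, so the smallest even n is 16. (n must be even for Simpson's rule.)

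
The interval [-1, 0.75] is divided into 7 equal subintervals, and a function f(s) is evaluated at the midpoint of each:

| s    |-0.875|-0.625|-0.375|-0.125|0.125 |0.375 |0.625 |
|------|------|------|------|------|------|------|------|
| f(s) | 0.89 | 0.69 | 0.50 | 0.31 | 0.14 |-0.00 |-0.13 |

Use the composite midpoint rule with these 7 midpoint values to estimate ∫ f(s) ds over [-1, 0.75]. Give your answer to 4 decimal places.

h = 0.25, n = 7.
h·[y(m₁) + y(m₂) + y(m₃) + y(m₄) + y(m₅) + y(m₆) + y(m₇)] = 0.25·(2.40) = 0.6000.

0.6000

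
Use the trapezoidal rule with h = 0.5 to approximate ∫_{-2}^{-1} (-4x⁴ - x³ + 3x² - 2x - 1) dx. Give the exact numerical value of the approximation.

-14.0625

h = (-1 − (-2))/2 = 0.5.
Nodes x₀,…,x₂ = -2, -1.5, -1.
f(x) = -4x⁴ - x³ + 3x² - 2x - 1: f₀=-41, f₁=-8.125, f₂=1.
(h/2)·[f₀ + 2f₁ + f₂] = 0.25·(-56.25) = -14.0625.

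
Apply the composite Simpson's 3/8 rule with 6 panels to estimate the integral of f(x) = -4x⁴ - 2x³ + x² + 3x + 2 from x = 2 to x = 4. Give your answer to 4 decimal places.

-872.9630

h = (4 − 2)/6 = 0.333333.
Nodes x₀,…,x₆ = 2, 2.333333, 2.666667, 3, 3.333333, 3.666667, 4.
f(x) = -4x⁴ - 2x³ + x² + 3x + 2: f₀=-68, f₁=-129.530864, f₂=-223.086420, f₃=-358, f₄=-544.790123, f₅=-795.160494, f₆=-1122.
(3h/8)·[f₀ + 3f₁ + 3f₂ + 2f₃ + 3f₄ + 3f₅ + f₆] = 0.125·(-6983.703704) = -872.9630.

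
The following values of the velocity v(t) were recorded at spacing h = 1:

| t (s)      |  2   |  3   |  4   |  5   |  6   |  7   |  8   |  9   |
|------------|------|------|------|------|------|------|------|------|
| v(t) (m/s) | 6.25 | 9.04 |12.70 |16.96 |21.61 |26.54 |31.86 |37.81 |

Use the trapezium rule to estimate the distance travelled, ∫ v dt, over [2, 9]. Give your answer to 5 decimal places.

h = 1, n = 7.
(h/2)·[y₀ + 2y₁ + 2y₂ + 2y₃ + 2y₄ + 2y₅ + 2y₆ + y₇] = 0.5·(281.48) = 140.74000.

140.74000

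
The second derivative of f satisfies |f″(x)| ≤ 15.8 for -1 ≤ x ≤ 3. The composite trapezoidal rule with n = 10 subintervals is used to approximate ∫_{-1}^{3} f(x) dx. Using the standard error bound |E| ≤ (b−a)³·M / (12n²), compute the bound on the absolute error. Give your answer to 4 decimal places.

|E| ≤ (4)³·15.8 / (12·10²) = 1011.2/1200 = 0.8427.

0.8427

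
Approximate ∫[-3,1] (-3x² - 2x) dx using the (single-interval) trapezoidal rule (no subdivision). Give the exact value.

T = (b−a)/2 · [f(-3) + f(1)] = 2·[(-21) + (-5)] = -52.

-52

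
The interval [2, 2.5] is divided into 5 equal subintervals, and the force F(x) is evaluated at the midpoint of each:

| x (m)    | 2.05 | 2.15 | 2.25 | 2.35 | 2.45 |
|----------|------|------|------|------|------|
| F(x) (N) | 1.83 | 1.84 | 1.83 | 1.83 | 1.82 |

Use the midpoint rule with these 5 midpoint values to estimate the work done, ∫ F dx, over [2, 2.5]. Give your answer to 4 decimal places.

h = 0.1, n = 5.
h·[y(m₁) + y(m₂) + y(m₃) + y(m₄) + y(m₅)] = 0.1·(9.15) = 0.9150.

0.9150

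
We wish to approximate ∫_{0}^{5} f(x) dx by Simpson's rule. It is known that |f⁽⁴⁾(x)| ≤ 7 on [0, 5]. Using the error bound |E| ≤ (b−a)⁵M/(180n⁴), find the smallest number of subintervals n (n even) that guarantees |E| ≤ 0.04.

Need 21875/(180n⁴) ≤ 0.04.
n⁴ ≥ 21875/(180·0.04) = 3038.19 ⇒ n ≥ 7.4243, so the smallest even n is 8. (n must be even for Simpson's rule.)

8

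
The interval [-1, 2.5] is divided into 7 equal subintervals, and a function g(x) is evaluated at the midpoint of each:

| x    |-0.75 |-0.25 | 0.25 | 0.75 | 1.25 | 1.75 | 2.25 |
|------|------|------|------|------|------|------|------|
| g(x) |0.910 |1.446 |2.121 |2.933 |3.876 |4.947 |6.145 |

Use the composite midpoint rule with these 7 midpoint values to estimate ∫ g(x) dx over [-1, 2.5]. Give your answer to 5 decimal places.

11.18900

h = 0.5, n = 7.
h·[y(m₁) + y(m₂) + y(m₃) + y(m₄) + y(m₅) + y(m₆) + y(m₇)] = 0.5·(22.378) = 11.18900.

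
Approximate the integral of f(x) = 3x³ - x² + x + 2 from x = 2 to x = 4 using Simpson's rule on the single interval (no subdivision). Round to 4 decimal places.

171.3333

S = (b−a)/6 · [f(2) + 4f(3) + f(4)] = 0.333333·[24 + 4·77 + 182] = 171.3333.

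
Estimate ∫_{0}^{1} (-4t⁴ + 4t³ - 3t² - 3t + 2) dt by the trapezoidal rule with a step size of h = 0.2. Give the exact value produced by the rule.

-0.33312

h = (1 − 0)/5 = 0.2.
Nodes t₀,…,t₅ = 0, 0.2, 0.4, 0.6, 0.8, 1.
f(t) = -4t⁴ + 4t³ - 3t² - 3t + 2: f₀=2, f₁=1.3056, f₂=0.4736, f₃=-0.5344, f₄=-1.9104, f₅=-4.
(h/2)·[f₀ + 2f₁ + 2f₂ + 2f₃ + 2f₄ + f₅] = 0.1·(-3.3312) = -0.33312.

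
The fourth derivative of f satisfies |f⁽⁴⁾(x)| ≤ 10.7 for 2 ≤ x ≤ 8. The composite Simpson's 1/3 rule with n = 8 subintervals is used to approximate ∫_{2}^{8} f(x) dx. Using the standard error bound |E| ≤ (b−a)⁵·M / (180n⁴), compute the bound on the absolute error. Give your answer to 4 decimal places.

0.1129

|E| ≤ (6)⁵·10.7 / (180·8⁴) = 83203.2/737280 = 0.1129.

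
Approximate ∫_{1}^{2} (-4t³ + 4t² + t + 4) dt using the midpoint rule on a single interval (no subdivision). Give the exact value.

M = (b−a)·f(1.5) = 1·(1) = 1.

1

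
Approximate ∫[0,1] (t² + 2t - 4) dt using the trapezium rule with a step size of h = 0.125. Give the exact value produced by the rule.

h = (1 − 0)/8 = 0.125.
Nodes t₀,…,t₈ = 0, 0.125, 0.25, 0.375, 0.5, 0.625, 0.75, 0.875, 1.
f(t) = t² + 2t - 4: f₀=-4, f₁=-3.734375, f₂=-3.4375, f₃=-3.109375, f₄=-2.75, f₅=-2.359375, f₆=-1.9375, f₇=-1.484375, f₈=-1.
(h/2)·[f₀ + 2f₁ + 2f₂ + 2f₃ + 2f₄ + 2f₅ + 2f₆ + 2f₇ + f₈] = 0.0625·(-42.625) = -2.6640625.

-2.6640625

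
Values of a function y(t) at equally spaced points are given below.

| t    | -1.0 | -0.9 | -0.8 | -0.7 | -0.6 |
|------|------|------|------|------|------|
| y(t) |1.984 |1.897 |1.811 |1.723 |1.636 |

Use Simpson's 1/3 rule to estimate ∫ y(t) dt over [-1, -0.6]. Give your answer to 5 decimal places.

h = 0.1, n = 4.
(h/3)·[y₀ + 4y₁ + 2y₂ + 4y₃ + y₄] = 0.033333·(21.722) = 0.72407.

0.72407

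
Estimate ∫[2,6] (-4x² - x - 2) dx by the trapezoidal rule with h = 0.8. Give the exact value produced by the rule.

h = (6 − 2)/5 = 0.8.
Nodes x₀,…,x₅ = 2, 2.8, 3.6, 4.4, 5.2, 6.
f(x) = -4x² - x - 2: f₀=-20, f₁=-36.16, f₂=-57.44, f₃=-83.84, f₄=-115.36, f₅=-152.
(h/2)·[f₀ + 2f₁ + 2f₂ + 2f₃ + 2f₄ + f₅] = 0.4·(-757.6) = -303.04.

-303.04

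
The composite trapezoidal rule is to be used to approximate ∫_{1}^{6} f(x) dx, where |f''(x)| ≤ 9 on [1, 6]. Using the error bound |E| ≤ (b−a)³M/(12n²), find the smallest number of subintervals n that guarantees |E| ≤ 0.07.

37

Need 1125/(12n²) ≤ 0.07.
n² ≥ 1125/(12·0.07) = 1339.29 ⇒ n ≥ 36.5963, so the smallest n is 37.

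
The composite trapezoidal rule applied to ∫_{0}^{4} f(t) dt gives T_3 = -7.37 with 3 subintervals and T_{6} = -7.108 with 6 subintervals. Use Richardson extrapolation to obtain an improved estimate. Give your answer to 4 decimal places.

R = (4·T_{6} − T_3) / 3 = (4·(-7.108) − (-7.37))/3 = (-21.062)/3 = -7.0207.

-7.0207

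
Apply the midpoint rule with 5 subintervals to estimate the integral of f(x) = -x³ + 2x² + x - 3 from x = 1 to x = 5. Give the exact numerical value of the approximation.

-71.84

h = (5 − 1)/5 = 0.8.
Midpoints m₁,…,m₅ = 1.4, 2.2, 3, 3.8, 4.6.
f(m₁)=-0.424, f(m₂)=-1.768, f(m₃)=-9, f(m₄)=-25.192, f(m₅)=-53.416.
h·[f(m₁) + f(m₂) + f(m₃) + f(m₄) + f(m₅)] = 0.8·(-89.8) = -71.84.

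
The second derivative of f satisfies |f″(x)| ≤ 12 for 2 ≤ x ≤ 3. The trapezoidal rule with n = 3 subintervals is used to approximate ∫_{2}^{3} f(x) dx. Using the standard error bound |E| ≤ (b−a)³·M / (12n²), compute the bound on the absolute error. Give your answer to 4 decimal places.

|E| ≤ (1)³·12 / (12·3²) = 12/108 = 0.1111.

0.1111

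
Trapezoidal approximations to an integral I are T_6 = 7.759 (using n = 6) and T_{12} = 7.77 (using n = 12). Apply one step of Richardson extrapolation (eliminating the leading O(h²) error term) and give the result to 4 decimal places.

R = (4·T_{12} − T_6) / 3 = (4·7.77 − 7.759)/3 = (23.321)/3 = 7.7737.

7.7737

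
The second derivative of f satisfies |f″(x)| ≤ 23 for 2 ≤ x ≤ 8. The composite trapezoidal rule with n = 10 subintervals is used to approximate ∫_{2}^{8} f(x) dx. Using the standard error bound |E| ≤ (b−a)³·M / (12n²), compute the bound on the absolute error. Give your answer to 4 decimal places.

4.1400

|E| ≤ (6)³·23 / (12·10²) = 4968/1200 = 4.1400.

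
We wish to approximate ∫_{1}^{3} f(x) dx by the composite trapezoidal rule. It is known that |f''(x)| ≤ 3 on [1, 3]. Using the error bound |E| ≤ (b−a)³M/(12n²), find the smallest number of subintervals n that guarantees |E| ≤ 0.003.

26

Need 24/(12n²) ≤ 0.003.
n² ≥ 24/(12·0.003) = 666.667 ⇒ n ≥ 25.8199, so the smallest n is 26.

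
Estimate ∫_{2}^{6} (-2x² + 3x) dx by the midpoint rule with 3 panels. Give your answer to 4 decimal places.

h = (6 − 2)/3 = 1.333333.
Midpoints m₁,…,m₃ = 2.666667, 4, 5.333333.
f(m₁)=-6.222222, f(m₂)=-20, f(m₃)=-40.888889.
h·[f(m₁) + f(m₂) + f(m₃)] = 1.333333·(-67.111111) = -89.4815.

-89.4815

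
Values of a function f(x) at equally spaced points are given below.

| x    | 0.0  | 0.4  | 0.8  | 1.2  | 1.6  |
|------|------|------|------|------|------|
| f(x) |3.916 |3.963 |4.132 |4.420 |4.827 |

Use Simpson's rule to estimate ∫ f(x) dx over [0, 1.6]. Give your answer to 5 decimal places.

6.73853

h = 0.4, n = 4.
(h/3)·[y₀ + 4y₁ + 2y₂ + 4y₃ + y₄] = 0.133333·(50.539) = 6.73853.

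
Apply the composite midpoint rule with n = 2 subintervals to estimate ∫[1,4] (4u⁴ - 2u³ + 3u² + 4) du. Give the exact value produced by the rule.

679.921875

h = (4 − 1)/2 = 1.5.
Midpoints m₁,…,m₂ = 1.75, 3.25.
f(m₁)=39.984375, f(m₂)=413.296875.
h·[f(m₁) + f(m₂)] = 1.5·(453.28125) = 679.921875.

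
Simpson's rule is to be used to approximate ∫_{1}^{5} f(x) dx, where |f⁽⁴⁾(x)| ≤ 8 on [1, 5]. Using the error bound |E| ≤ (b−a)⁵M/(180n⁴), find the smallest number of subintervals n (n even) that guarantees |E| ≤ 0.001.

Need 8192/(180n⁴) ≤ 0.001.
n⁴ ≥ 8192/(180·0.001) = 45511.1 ⇒ n ≥ 14.6059, so the smallest even n is 16. (n must be even for Simpson's rule.)

16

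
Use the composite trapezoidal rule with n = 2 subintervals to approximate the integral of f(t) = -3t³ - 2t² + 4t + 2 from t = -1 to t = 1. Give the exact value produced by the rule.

h = (1 − (-1))/2 = 1.
Nodes t₀,…,t₂ = -1, 0, 1.
f(t) = -3t³ - 2t² + 4t + 2: f₀=-1, f₁=2, f₂=1.
(h/2)·[f₀ + 2f₁ + f₂] = 0.5·(4) = 2.

2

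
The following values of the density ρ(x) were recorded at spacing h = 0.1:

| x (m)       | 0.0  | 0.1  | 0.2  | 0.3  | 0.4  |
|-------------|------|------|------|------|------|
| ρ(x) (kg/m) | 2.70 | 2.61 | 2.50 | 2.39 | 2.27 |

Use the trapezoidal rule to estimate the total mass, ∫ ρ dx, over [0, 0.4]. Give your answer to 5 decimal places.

0.99850

h = 0.1, n = 4.
(h/2)·[y₀ + 2y₁ + 2y₂ + 2y₃ + y₄] = 0.05·(19.97) = 0.99850.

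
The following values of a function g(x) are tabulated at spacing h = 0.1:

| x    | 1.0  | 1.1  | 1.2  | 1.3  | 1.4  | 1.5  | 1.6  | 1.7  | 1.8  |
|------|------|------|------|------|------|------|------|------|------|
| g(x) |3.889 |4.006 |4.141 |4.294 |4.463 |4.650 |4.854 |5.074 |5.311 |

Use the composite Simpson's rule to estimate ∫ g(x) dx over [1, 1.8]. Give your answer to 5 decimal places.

3.60707

h = 0.1, n = 8.
(h/3)·[y₀ + 4y₁ + 2y₂ + 4y₃ + 2y₄ + 4y₅ + 2y₆ + 4y₇ + y₈] = 0.033333·(108.212) = 3.60707.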